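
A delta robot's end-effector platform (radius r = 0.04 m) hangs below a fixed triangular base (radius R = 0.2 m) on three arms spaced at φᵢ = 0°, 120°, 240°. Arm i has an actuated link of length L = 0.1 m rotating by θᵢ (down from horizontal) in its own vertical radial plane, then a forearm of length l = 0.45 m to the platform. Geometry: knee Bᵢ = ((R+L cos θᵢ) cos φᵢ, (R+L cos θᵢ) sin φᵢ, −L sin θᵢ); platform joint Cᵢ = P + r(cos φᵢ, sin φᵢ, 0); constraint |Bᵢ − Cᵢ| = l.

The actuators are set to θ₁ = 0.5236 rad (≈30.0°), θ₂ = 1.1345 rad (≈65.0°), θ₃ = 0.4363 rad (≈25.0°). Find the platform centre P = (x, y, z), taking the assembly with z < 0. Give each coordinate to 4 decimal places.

O1 = (0.2466·cos0.0°, 0.2466·sin0.0°, -0.0500) = (0.2466, 0.0000, -0.0500)
φ2=120.0°: virtual centre (-0.1011, 0.1752, -0.0906), radius l
arm 3 at φ=240.0°: (R−r)+L cos θ3 = 0.2506;  O3 = (-0.1253, -0.2171, -0.0423)
|O₂|²−|O₁|² = -0.0142;  |O₃|²−|O₁|² = 0.0013
linear system: -0.6955x+0.3503y = -0.0142−-0.0813z; -0.7438x+-0.4341y = 0.0013−0.0155z
Cramer: x(z) = 0.0101-0.0531z;  y(z) = -0.0204+0.1266z
into |P−O₁|² = l²: 1.0188z² + 0.1199z + -0.1437 = 0;  Δ = 0.5999;  z = -0.4390 or 0.3212 → z<0 root = -0.4390
x = 0.0334, y = -0.0759

(0.0334, -0.0759, -0.4390)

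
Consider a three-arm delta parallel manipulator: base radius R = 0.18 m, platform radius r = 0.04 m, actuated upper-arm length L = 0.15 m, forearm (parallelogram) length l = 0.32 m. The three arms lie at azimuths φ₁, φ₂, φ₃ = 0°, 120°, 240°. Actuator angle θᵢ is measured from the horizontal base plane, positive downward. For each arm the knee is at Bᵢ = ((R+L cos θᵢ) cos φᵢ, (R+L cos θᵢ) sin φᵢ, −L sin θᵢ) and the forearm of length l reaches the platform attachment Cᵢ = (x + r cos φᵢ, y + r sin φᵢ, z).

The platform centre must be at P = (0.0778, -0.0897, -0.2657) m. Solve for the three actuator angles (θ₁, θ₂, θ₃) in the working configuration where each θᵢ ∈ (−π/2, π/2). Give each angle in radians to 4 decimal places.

arm 1 (φ=0.0°): x'=0.0778, y'=-0.0897
  A=0.0622, B=-0.2657, C=(l²−L²−A²−y'²−z²)/(2L)=-0.0087
  √(A²+B²)=0.2729;  θ1 = -1.3408+1.6027 ≈ 0.2619
arm 2 (φ=120.0°): x'=-0.1166, y'=-0.0225
  A cos θ + B sin θ = C:  0.2566·cos θ + -0.2657·sin θ = -0.1901
  θ2 = atan2(B,A) + arccos(C/0.3694) = 1.3087
arm 3 (φ=240.0°): x'=0.0388, y'=0.1122
  A=0.1012, B=-0.2657, C=(l²−L²−A²−y'²−z²)/(2L)=-0.0451
  θ3 = atan2(B,A) + arccos(C/0.2843) = 0.5233

θ₁ = 0.2619, θ₂ = 1.3087, θ₃ = 0.5233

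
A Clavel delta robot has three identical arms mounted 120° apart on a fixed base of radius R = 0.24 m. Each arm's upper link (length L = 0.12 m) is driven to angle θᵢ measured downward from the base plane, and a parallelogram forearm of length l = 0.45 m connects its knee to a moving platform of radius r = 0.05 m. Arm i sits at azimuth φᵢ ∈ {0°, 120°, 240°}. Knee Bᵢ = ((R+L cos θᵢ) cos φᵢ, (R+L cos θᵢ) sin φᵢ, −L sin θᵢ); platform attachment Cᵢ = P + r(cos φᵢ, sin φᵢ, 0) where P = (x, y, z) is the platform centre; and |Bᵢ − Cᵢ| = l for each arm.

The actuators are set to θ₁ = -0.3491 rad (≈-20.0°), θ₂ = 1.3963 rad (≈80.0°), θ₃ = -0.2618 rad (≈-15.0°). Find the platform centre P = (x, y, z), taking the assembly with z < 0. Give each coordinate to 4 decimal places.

S1 = (0.3028·cos0.0°, 0.3028·sin0.0°, 0.0410) = (0.3028, 0.0000, 0.0410)
S2 = (0.2108·cos120.0°, 0.2108·sin120.0°, -0.1182) = (-0.1054, 0.1826, -0.1182)
arm 3 at φ=240.0°: ρ3 = 0.3059;  S3 = (-0.1530, -0.2649, 0.0311)
eliminate P² terms by subtracting sphere 1 from 2 and 3
linear system: -0.8164x+0.3652y = -0.0349−-0.3184z; -0.9114x+-0.5299y = 0.0012−-0.0200z
det = 0.7654;  x = 0.0236+-0.2300z,  y = -0.0429+0.3579z
sphere 1 gives Az²+Bz+C=0 with A=1.1810, B=0.0156, C=-0.1211;  B²−4AC=0.5721;  roots -0.3268, 0.3136;  negative root z = -0.3268
x = 0.0988, y = -0.1599

(0.0988, -0.1599, -0.3268)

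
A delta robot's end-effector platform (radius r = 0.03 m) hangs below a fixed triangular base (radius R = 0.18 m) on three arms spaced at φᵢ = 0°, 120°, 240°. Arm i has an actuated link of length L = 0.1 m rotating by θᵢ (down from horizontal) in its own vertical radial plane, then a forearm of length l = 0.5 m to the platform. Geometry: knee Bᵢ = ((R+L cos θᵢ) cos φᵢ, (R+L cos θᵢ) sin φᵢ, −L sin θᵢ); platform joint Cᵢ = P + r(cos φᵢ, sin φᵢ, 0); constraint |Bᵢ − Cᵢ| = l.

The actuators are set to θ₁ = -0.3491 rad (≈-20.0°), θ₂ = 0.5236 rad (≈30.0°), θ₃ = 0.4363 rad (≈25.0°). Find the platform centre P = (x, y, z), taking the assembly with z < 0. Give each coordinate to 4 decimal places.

arm 1 at φ=0.0°: e+L cos θ1 = 0.2440;  centre 1 = (0.2440, 0.0000, 0.0342)
arm 2 at φ=120.0°: e+L cos θ2 = 0.2366;  centre 2 = (-0.1183, 0.2049, -0.0500)
φ3=240.0°: virtual centre (-0.1203, -0.2084, -0.0423), radius l
subtract pairs → two planes through P
plane₁₂: -0.7245x+0.4098y+-0.1684z = -0.0022
det = 0.6006;  x = 0.0022+-0.2212z,  y = -0.0015+0.0198z
quadratic in z: (1.0493)z²+(0.0385)z+(-0.1904)=0, √Δ=0.8948 → z ∈ {-0.4447, 0.4080}; z = -0.4447 (taking z<0)
x = 0.1006, y = -0.0103

(0.1006, -0.0103, -0.4447)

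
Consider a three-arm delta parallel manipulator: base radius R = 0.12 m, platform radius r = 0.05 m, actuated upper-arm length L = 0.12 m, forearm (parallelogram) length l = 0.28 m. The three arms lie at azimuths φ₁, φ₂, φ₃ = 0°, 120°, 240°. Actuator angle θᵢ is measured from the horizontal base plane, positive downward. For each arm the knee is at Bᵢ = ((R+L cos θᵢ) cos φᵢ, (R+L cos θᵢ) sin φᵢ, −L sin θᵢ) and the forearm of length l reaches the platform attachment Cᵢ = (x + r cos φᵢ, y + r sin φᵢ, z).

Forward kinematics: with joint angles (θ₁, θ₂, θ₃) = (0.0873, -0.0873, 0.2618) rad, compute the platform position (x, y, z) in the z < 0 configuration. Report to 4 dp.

S1 = (0.1895·cos0.0°, 0.1895·sin0.0°, -0.0105) = (0.1895, 0.0000, -0.0105)
φ2=120.0°: virtual centre (-0.0948, 0.1641, 0.0105), radius l
arm 3 at φ=240.0°: e+L cos θ3 = 0.1859;  S3 = (-0.0930, -0.1610, -0.0311)
|S₂|²−|S₁|² = 0.0000;  |S₃|²−|S₁|² = -0.0005
linear system: -0.5686x+0.3283y = 0.0000−0.0419z; -0.5650x+-0.3220y = -0.0005−-0.0412z
Cramer: x(z) = 0.0005-0.0001z;  y(z) = 0.0008-0.1277z
sphere 1 gives Az²+Bz+C=0 with A=1.0163, B=0.0208, C=-0.0425;  B²−4AC=0.1733;  roots -0.2151, 0.1946;  negative root z = -0.2151
x = 0.0005, y = 0.0282

(0.0005, 0.0282, -0.2151)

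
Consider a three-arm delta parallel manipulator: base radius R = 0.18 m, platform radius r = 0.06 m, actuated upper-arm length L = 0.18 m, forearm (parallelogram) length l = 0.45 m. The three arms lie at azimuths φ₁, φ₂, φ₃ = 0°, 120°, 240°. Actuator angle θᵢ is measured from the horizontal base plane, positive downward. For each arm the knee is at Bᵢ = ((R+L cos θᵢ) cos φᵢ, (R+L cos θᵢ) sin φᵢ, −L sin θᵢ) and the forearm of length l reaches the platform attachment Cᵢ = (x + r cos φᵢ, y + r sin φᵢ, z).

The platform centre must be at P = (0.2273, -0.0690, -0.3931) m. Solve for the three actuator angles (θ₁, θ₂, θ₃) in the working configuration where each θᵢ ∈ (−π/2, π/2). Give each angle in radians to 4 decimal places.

θ₁ = -0.2617, θ₂ = 1.2218, θ₃ = 0.8728

arm 1 (φ=0.0°): x'=0.2273, y'=-0.0690
  A cos θ + B sin θ = C:  -0.1073·cos θ + -0.3931·sin θ = -0.0019
  √(A²+B²)=0.4075;  θ1 = -1.8373+1.5756 ≈ -0.2617
φ2=120.0° → target in arm frame (-0.1734, -0.1623)
  e−x'=0.2934;  (l²−L²−(e−x')²−y'²−z²)/2L = -0.2691
  √(A²+B²)=0.4905;  θ2 = -0.9296+2.1514 ≈ 1.2218
φ3=240.0° → target in arm frame (-0.0539, 0.2313)
  A cos θ + B sin θ = C:  0.1739·cos θ + -0.3931·sin θ = -0.1894
  θ3 = atan2(B,A) + arccos(C/0.4298) = 0.8728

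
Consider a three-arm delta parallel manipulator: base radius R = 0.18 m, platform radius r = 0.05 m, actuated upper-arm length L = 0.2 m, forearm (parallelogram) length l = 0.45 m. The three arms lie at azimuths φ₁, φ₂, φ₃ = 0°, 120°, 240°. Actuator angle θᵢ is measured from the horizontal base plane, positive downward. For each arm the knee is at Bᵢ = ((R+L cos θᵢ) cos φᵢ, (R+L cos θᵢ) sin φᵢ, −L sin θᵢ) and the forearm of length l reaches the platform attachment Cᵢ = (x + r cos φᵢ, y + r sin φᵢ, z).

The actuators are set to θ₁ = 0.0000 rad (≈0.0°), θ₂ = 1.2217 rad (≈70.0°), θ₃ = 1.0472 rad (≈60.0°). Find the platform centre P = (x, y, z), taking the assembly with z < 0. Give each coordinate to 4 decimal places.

(0.2146, -0.0374, -0.4333)

centre 1 = (0.3300·cos0.0°, 0.3300·sin0.0°, 0.0000) = (0.3300, 0.0000, 0.0000)
centre 2 = (0.1984·cos120.0°, 0.1984·sin120.0°, -0.1879) = (-0.0992, 0.1718, -0.1879)
arm 3 at φ=240.0°: e+L cos θ3 = 0.2300;  centre 3 = (-0.1150, -0.1992, -0.1732)
eliminate P² terms by subtracting sphere 1 from 2 and 3
linear system: -0.8584x+0.3437y = -0.0342−-0.3759z; -0.8900x+-0.3984y = -0.0260−-0.3464z
det = 0.6478;  x = 0.0348+-0.4149z,  y = -0.0126+0.0574z
quadratic in z: (1.1754)z²+(0.2435)z+(-0.1152)=0, √Δ=0.7753 → z ∈ {-0.4333, 0.2262}; z = -0.4333 (taking z<0)
x = 0.2146, y = -0.0374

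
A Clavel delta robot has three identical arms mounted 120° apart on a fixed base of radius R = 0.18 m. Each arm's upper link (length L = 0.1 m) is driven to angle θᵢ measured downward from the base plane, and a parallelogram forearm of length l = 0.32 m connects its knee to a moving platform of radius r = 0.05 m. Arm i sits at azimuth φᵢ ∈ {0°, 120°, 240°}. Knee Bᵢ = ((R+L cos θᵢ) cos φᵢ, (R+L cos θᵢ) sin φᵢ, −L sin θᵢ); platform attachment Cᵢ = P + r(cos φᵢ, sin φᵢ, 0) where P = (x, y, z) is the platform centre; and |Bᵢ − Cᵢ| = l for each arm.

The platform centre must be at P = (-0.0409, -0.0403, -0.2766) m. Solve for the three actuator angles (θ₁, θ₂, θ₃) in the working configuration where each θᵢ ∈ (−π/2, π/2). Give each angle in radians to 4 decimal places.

θ₁ = 0.7852, θ₂ = 0.6108, θ₃ = 0.0866

φ1=0.0° → target in arm frame (-0.0409, -0.0403)
  A cos θ + B sin θ = C:  0.1709·cos θ + -0.2766·sin θ = -0.0747
  γ=atan2(-0.2766,0.1709)=-1.0173;  ψ=arccos(-0.2297)=1.8026;  θ1=γ+ψ≈0.7852
rotate P by −φ2: (-0.0145, 0.0556, -0.2766)
  A cos θ + B sin θ = C:  0.1445·cos θ + -0.2766·sin θ = -0.0403
  θ2 = atan2(B,A) + arccos(C/0.3120) = 0.6108
φ3=240.0° → target in arm frame (0.0554, -0.0153)
  A=0.0746, B=-0.2766, C=(l²−L²−A²−y'²−z²)/(2L)=0.0504
  γ=atan2(-0.2766,0.0746)=-1.3072;  ψ=arccos(0.1760)=1.3938;  θ3=γ+ψ≈0.0866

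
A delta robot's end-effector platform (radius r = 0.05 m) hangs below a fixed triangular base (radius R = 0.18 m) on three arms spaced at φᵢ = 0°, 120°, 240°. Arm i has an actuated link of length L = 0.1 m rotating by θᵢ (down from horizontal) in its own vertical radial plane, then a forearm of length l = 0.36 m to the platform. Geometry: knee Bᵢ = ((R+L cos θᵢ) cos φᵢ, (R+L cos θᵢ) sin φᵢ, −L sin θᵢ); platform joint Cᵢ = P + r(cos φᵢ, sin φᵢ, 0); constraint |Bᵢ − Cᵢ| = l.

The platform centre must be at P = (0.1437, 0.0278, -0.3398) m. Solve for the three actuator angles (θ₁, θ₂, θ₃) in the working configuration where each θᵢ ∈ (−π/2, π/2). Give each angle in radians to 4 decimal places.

θ₁ = -0.0870, θ₂ = 1.1351, θ₃ = 1.3971

arm 1 (φ=0.0°): x'=0.1437, y'=0.0278
  A cos θ + B sin θ = C:  -0.0137·cos θ + -0.3398·sin θ = 0.0159
  √(A²+B²)=0.3401;  θ1 = -1.6111+1.5241 ≈ -0.0870
φ2=120.0° → target in arm frame (-0.0478, -0.1383)
  A=0.1778, B=-0.3398, C=(l²−L²−A²−y'²−z²)/(2L)=-0.2330
  γ=atan2(-0.3398,0.1778)=-1.0888;  ψ=arccos(-0.6077)=2.2239;  θ2=γ+ψ≈1.1351
rotate P by −φ3: (-0.0959, 0.1105, -0.3398)
  A=0.2259, B=-0.3398, C=(l²−L²−A²−y'²−z²)/(2L)=-0.2956
  √(A²+B²)=0.4081;  θ3 = -0.9840+2.3811 ≈ 1.3971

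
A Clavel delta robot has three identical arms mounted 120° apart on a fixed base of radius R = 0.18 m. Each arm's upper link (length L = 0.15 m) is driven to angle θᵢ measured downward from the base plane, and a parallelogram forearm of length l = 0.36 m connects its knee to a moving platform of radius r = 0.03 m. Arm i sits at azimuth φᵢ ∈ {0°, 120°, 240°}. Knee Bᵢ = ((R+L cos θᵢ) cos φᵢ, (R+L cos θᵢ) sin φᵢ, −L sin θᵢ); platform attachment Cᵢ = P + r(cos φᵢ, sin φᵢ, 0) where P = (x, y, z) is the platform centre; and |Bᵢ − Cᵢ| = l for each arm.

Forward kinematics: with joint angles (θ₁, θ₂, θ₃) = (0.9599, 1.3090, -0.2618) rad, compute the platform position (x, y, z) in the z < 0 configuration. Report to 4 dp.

S1 = (0.2360·cos0.0°, 0.2360·sin0.0°, -0.1229) = (0.2360, 0.0000, -0.1229)
arm 2 at φ=120.0°: e+L cos θ2 = 0.1888;  S2 = (-0.0944, 0.1635, -0.1449)
S3 = (0.2949·cos240.0°, 0.2949·sin240.0°, 0.0388) = (-0.1474, -0.2554, 0.0388)
subtract pairs → two planes through P
[-0.6609 0.3271 -0.0440]·P = -0.0142;  [-0.7670 -0.5108 0.3234]·P = 0.0177
det = 0.5884;  x = 0.0025+0.1415z,  y = -0.0383+0.4206z
quadratic in z: (1.1970)z²+(0.1474)z+(-0.0585)=0, √Δ=0.5493 → z ∈ {-0.2910, 0.1679}; z = -0.2910 (taking z<0)
x = -0.0387, y = -0.1607

(-0.0387, -0.1607, -0.2910)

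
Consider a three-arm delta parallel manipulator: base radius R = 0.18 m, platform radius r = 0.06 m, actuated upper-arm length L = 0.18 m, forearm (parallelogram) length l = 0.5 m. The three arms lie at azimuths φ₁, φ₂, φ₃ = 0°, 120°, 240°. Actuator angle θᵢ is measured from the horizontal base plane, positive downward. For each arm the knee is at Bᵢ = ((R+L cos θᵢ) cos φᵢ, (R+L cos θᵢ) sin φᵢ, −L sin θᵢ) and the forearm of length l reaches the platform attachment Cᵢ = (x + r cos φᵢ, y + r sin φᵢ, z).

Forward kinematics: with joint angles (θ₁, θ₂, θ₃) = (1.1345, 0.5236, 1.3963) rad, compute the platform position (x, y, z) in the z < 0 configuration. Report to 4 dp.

arm 1 at φ=0.0°: e+L cos θ1 = 0.1961;  O1 = (0.1961, 0.0000, -0.1631)
arm 2 at φ=120.0°: e+L cos θ2 = 0.2759;  O2 = (-0.1379, 0.2389, -0.0900)
φ3=240.0°: virtual centre (-0.0756, -0.1310, -0.1773), radius l
|O₂|²−|O₁|² = 0.0192;  |O₃|²−|O₁|² = -0.0108
[-0.6680 0.4778 0.1463]·P = 0.0192;  [-0.5434 -0.2620 -0.0283]·P = -0.0108
det = 0.4347;  x = 0.0003+0.0571z,  y = 0.0405+-0.2263z
sphere 1 gives Az²+Bz+C=0 with A=1.0545, B=0.2856, C=-0.1834;  B²−4AC=0.8552;  roots -0.5739, 0.3031;  negative root z = -0.5739
x = -0.0325, y = 0.1704

(-0.0325, 0.1704, -0.5739)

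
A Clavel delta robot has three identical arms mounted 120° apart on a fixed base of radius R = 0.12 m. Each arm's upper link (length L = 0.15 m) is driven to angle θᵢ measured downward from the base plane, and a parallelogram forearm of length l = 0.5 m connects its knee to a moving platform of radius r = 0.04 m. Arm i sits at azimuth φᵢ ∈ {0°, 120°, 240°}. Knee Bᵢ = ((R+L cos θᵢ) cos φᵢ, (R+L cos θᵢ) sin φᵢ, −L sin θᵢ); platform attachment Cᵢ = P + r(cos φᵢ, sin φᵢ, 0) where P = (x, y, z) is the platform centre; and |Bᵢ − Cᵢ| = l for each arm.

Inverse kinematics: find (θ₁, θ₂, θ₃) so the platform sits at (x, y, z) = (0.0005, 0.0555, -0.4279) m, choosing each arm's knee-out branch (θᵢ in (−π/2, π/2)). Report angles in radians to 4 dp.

φ1=0.0° → target in arm frame (0.0005, 0.0555)
  A=0.0795, B=-0.4279, C=(l²−L²−A²−y'²−z²)/(2L)=0.1167
  γ=atan2(-0.4279,0.0795)=-1.3871;  ψ=arccos(0.2681)=1.2994;  θ1=γ+ψ≈-0.0877
arm 2 (φ=120.0°): x'=0.0478, y'=-0.0282
  e−x'=0.0322;  (l²−L²−(e−x')²−y'²−z²)/2L = 0.1419
  √(A²+B²)=0.4291;  θ2 = -1.4957+1.2338 ≈ -0.2620
φ3=240.0° → target in arm frame (-0.0483, -0.0273)
  A=0.1283, B=-0.4279, C=(l²−L²−A²−y'²−z²)/(2L)=0.0906
  γ=atan2(-0.4279,0.1283)=-1.2795;  ψ=arccos(0.2029)=1.3665;  θ3=γ+ψ≈0.0870

θ₁ = -0.0877, θ₂ = -0.2620, θ₃ = 0.0870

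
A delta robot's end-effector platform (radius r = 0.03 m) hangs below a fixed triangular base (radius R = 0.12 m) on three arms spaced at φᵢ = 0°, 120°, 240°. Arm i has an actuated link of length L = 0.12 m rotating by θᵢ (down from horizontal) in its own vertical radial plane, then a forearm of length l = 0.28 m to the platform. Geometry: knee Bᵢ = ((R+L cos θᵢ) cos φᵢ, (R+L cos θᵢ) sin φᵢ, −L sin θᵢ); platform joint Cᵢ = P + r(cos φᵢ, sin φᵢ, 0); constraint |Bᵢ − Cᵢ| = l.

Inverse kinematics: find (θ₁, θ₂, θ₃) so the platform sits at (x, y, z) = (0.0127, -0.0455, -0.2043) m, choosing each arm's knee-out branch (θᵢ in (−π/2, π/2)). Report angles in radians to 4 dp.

θ₁ = 0.0871, θ₂ = 0.5237, θ₃ = -0.0871

φ1=0.0° → target in arm frame (0.0127, -0.0455)
  A cos θ + B sin θ = C:  0.0773·cos θ + -0.2043·sin θ = 0.0592
  √(A²+B²)=0.2184;  θ1 = -1.2091+1.2962 ≈ 0.0871
rotate P by −φ2: (-0.0458, 0.0118, -0.2043)
  A cos θ + B sin θ = C:  0.1358·cos θ + -0.2043·sin θ = 0.0154
  γ=atan2(-0.2043,0.1358)=-0.9843;  ψ=arccos(0.0628)=1.5080;  θ2=γ+ψ≈0.5237
arm 3 (φ=240.0°): x'=0.0331, y'=0.0337
  A cos θ + B sin θ = C:  0.0569·cos θ + -0.2043·sin θ = 0.0745
  θ3 = atan2(B,A) + arccos(C/0.2121) = -0.0871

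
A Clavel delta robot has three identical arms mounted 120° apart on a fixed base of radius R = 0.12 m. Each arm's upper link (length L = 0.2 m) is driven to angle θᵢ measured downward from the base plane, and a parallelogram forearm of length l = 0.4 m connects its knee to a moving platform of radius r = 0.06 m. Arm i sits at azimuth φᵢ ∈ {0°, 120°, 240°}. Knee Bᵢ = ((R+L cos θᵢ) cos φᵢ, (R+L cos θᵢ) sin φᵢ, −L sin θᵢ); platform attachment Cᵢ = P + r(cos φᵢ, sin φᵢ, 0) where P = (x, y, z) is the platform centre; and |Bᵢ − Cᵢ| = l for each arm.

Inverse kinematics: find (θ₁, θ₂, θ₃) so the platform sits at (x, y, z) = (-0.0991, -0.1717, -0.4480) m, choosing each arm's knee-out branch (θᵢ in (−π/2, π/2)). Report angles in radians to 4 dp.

rotate P by −φ1: (-0.0991, -0.1717, -0.4480)
  A=0.1591, B=-0.4480, C=(l²−L²−A²−y'²−z²)/(2L)=-0.3387
  θ1 = atan2(B,A) + arccos(C/0.4754) = 1.1343
arm 2 (φ=120.0°): x'=-0.0991, y'=0.1717
  A cos θ + B sin θ = C:  0.1591·cos θ + -0.4480·sin θ = -0.3388
  γ=atan2(-0.4480,0.1591)=-1.2295;  ψ=arccos(-0.7125)=2.3639;  θ2=γ+ψ≈1.1344
rotate P by −φ3: (0.1982, 0.0000, -0.4480)
  A cos θ + B sin θ = C:  -0.1382·cos θ + -0.4480·sin θ = -0.2495
  √(A²+B²)=0.4688;  θ3 = -1.8701+2.1320 ≈ 0.2619

θ₁ = 1.1343, θ₂ = 1.1344, θ₃ = 0.2619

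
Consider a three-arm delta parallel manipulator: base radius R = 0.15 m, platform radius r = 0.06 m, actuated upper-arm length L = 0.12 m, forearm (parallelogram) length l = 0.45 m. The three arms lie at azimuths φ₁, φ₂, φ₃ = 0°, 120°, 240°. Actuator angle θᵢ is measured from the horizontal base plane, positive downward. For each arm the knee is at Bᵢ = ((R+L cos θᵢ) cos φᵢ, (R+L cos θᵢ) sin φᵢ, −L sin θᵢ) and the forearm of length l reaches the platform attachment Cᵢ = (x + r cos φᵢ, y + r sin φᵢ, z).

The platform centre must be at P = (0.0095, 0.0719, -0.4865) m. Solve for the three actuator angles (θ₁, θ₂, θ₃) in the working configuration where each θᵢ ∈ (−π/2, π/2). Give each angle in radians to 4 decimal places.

θ₁ = 0.6979, θ₂ = 0.5232, θ₃ = 0.9597

φ1=0.0° → target in arm frame (0.0095, 0.0719)
  e−x'=0.0805;  (l²−L²−(e−x')²−y'²−z²)/2L = -0.2510
  θ1 = atan2(B,A) + arccos(C/0.4931) = 0.6979
arm 2 (φ=120.0°): x'=0.0575, y'=-0.0442
  A cos θ + B sin θ = C:  0.0325·cos θ + -0.4865·sin θ = -0.2150
  θ2 = atan2(B,A) + arccos(C/0.4876) = 0.5232
φ3=240.0° → target in arm frame (-0.0670, -0.0277)
  A cos θ + B sin θ = C:  0.1570·cos θ + -0.4865·sin θ = -0.3084
  γ=atan2(-0.4865,0.1570)=-1.2586;  ψ=arccos(-0.6032)=2.2183;  θ3=γ+ψ≈0.9597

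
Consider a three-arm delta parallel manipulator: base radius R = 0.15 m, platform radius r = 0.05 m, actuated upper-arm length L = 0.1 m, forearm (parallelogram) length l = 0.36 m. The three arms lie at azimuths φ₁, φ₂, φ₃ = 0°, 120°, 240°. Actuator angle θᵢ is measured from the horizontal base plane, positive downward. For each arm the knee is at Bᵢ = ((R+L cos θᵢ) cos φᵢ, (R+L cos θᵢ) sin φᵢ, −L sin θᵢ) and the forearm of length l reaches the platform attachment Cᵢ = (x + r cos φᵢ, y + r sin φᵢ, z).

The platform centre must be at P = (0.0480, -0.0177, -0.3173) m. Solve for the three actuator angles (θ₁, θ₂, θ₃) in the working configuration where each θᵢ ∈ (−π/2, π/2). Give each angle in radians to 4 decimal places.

φ1=0.0° → target in arm frame (0.0480, -0.0177)
  A=0.0520, B=-0.3173, C=(l²−L²−A²−y'²−z²)/(2L)=0.0795
  θ1 = atan2(B,A) + arccos(C/0.3215) = -0.0875
φ2=120.0° → target in arm frame (-0.0393, -0.0327)
  e−x'=0.1393;  (l²−L²−(e−x')²−y'²−z²)/2L = -0.0078
  θ2 = atan2(B,A) + arccos(C/0.3465) = 0.4363
rotate P by −φ3: (-0.0087, 0.0504, -0.3173)
  A cos θ + B sin θ = C:  0.1087·cos θ + -0.3173·sin θ = 0.0228
  θ3 = atan2(B,A) + arccos(C/0.3354) = 0.2618

θ₁ = -0.0875, θ₂ = 0.4363, θ₃ = 0.2618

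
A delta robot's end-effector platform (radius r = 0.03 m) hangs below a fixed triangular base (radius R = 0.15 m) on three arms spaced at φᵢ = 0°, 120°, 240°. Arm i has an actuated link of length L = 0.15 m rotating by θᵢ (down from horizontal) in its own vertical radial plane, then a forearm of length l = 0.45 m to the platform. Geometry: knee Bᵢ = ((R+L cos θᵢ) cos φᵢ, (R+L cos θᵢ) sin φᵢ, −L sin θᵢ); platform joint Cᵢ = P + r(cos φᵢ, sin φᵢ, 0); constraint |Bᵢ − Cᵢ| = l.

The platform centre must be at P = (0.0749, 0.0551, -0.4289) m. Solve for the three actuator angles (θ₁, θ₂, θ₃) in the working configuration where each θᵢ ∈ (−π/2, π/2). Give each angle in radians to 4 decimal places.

arm 1 (φ=0.0°): x'=0.0749, y'=0.0551
  A=0.0451, B=-0.4289, C=(l²−L²−A²−y'²−z²)/(2L)=-0.0301
  θ1 = atan2(B,A) + arccos(C/0.4313) = 0.1746
arm 2 (φ=120.0°): x'=0.0103, y'=-0.0924
  A cos θ + B sin θ = C:  0.1097·cos θ + -0.4289·sin θ = -0.0818
  √(A²+B²)=0.4427;  θ2 = -1.3203+1.7566 ≈ 0.4363
φ3=240.0° → target in arm frame (-0.0852, 0.0373)
  A cos θ + B sin θ = C:  0.2052·cos θ + -0.4289·sin θ = -0.1581
  √(A²+B²)=0.4754;  θ3 = -1.1246+1.9099 ≈ 0.7853

θ₁ = 0.1746, θ₂ = 0.4363, θ₃ = 0.7853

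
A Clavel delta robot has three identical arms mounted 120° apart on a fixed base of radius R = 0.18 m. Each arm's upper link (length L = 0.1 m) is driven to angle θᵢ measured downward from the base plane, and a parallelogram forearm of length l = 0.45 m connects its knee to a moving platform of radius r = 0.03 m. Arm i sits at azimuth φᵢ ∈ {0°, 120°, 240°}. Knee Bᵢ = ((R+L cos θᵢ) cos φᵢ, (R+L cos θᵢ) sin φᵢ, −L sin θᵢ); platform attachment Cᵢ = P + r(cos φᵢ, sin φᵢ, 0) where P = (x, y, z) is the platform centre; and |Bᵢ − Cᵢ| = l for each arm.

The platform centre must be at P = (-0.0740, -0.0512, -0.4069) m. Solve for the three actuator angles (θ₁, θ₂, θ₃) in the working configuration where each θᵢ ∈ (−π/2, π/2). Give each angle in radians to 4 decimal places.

rotate P by −φ1: (-0.0740, -0.0512, -0.4069)
  A=0.2240, B=-0.4069, C=(l²−L²−A²−y'²−z²)/(2L)=-0.1293
  θ1 = atan2(B,A) + arccos(C/0.4645) = 0.7854
arm 2 (φ=120.0°): x'=-0.0073, y'=0.0897
  A cos θ + B sin θ = C:  0.1573·cos θ + -0.4069·sin θ = -0.0293
  θ2 = atan2(B,A) + arccos(C/0.4363) = 0.4363
rotate P by −φ3: (0.0813, -0.0385, -0.4069)
  e−x'=0.0687;  (l²−L²−(e−x')²−y'²−z²)/2L = 0.1037
  θ3 = atan2(B,A) + arccos(C/0.4127) = -0.0868

θ₁ = 0.7854, θ₂ = 0.4363, θ₃ = -0.0868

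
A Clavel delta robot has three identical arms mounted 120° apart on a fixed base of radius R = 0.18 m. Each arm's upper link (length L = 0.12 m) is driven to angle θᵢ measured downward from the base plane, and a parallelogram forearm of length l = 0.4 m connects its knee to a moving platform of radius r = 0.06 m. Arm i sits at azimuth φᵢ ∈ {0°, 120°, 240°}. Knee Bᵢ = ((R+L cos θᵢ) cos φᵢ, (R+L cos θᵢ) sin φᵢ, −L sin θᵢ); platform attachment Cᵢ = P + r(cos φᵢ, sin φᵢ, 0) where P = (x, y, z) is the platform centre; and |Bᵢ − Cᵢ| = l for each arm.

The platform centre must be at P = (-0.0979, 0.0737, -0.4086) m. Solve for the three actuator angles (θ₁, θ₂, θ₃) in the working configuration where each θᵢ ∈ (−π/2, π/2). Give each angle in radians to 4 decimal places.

θ₁ = 1.2218, θ₂ = 0.2618, θ₃ = 0.8730

φ1=0.0° → target in arm frame (-0.0979, 0.0737)
  e−x'=0.2179;  (l²−L²−(e−x')²−y'²−z²)/2L = -0.3094
  √(A²+B²)=0.4631;  θ1 = -1.0809+2.3026 ≈ 1.2218
φ2=120.0° → target in arm frame (0.1128, 0.0479)
  A=0.0072, B=-0.4086, C=(l²−L²−A²−y'²−z²)/(2L)=-0.0988
  √(A²+B²)=0.4087;  θ2 = -1.5531+1.8149 ≈ 0.2618
φ3=240.0° → target in arm frame (-0.0149, -0.1216)
  A=0.1349, B=-0.4086, C=(l²−L²−A²−y'²−z²)/(2L)=-0.2264
  θ3 = atan2(B,A) + arccos(C/0.4303) = 0.8730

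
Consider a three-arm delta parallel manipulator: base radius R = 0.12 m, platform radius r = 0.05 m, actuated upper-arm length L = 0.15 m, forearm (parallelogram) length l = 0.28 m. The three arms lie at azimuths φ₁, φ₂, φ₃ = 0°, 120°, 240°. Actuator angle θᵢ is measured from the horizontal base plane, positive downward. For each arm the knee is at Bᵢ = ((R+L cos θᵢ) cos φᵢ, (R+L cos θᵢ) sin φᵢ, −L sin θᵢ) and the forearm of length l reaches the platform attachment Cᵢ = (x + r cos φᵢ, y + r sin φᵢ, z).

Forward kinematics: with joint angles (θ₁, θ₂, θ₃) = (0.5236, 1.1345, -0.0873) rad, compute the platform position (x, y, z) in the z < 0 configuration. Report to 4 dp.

φ1=0.0°: virtual centre (0.1999, 0.0000, -0.0750), radius l
arm 2 at φ=120.0°: ρ2 = 0.1334;  S2 = (-0.0667, 0.1155, -0.1359)
arm 3 at φ=240.0°: ρ3 = 0.2194;  S3 = (-0.1097, -0.1900, 0.0131)
subtract pairs → two planes through P
linear system: -0.5332x+0.2310y = -0.0093−-0.1219z; -0.6192x+-0.3801y = 0.0027−0.1762z
det = 0.3457;  x = 0.0084+-0.0163z,  y = -0.0209+0.4900z
into |P−S₁|² = l²: 1.2404z² + 0.1358z + -0.0357 = 0;  Δ = 0.1954;  z = -0.2329 or 0.1235 → z<0 root = -0.2329
x = 0.0122, y = -0.1350

(0.0122, -0.1350, -0.2329)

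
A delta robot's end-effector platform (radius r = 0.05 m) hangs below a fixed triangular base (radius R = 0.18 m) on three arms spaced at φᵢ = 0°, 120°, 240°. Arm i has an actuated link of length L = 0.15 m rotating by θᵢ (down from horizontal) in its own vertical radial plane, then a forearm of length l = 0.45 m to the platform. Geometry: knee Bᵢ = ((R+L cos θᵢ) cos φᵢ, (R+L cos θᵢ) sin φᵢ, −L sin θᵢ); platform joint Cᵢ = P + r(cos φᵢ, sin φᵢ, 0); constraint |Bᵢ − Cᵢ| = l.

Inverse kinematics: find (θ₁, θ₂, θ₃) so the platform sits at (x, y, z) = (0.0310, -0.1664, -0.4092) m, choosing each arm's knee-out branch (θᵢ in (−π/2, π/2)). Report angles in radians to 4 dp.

φ1=0.0° → target in arm frame (0.0310, -0.1664)
  e−x'=0.0990;  (l²−L²−(e−x')²−y'²−z²)/2L = -0.0831
  θ1 = atan2(B,A) + arccos(C/0.4210) = 0.4361
φ2=120.0° → target in arm frame (-0.1596, 0.0564)
  A cos θ + B sin θ = C:  0.2896·cos θ + -0.4092·sin θ = -0.2483
  θ2 = atan2(B,A) + arccos(C/0.5013) = 1.1341
arm 3 (φ=240.0°): x'=0.1286, y'=0.1100
  A cos θ + B sin θ = C:  0.0014·cos θ + -0.4092·sin θ = 0.0015
  γ=atan2(-0.4092,0.0014)=-1.5674;  ψ=arccos(0.0036)=1.5672;  θ3=γ+ψ≈-0.0002

θ₁ = 0.4361, θ₂ = 1.1341, θ₃ = -0.0002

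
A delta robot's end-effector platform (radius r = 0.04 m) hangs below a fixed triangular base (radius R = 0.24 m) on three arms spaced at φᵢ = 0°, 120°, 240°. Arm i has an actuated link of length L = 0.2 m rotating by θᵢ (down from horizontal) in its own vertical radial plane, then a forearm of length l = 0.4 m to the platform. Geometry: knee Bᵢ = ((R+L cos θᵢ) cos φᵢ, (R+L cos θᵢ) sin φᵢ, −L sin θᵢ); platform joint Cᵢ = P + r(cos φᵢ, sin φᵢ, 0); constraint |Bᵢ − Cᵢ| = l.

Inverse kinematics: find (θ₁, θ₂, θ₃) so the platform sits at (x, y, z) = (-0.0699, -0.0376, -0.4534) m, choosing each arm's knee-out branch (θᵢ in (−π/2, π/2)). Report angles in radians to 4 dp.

θ₁ = 1.3961, θ₂ = 1.1342, θ₃ = 0.8727

φ1=0.0° → target in arm frame (-0.0699, -0.0376)
  A=0.2699, B=-0.4534, C=(l²−L²−A²−y'²−z²)/(2L)=-0.3996
  γ=atan2(-0.4534,0.2699)=-1.0339;  ψ=arccos(-0.7573)=2.4299;  θ1=γ+ψ≈1.3961
rotate P by −φ2: (0.0024, 0.0793, -0.4534)
  e−x'=0.1976;  (l²−L²−(e−x')²−y'²−z²)/2L = -0.3273
  √(A²+B²)=0.4946;  θ2 = -1.1598+2.2939 ≈ 1.1342
rotate P by −φ3: (0.0675, -0.0417, -0.4534)
  e−x'=0.1325;  (l²−L²−(e−x')²−y'²−z²)/2L = -0.2622
  θ3 = atan2(B,A) + arccos(C/0.4724) = 0.8727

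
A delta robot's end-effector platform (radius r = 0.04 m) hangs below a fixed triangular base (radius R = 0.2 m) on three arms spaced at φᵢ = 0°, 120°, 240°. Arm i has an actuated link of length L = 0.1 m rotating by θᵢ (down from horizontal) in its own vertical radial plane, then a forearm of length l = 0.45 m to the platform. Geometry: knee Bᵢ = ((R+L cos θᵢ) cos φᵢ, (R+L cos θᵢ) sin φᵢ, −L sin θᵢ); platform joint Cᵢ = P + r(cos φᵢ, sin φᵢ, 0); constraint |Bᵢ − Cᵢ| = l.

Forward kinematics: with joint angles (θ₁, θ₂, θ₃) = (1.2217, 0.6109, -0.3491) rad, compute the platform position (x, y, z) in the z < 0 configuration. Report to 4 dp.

S1 = (0.1942·cos0.0°, 0.1942·sin0.0°, -0.0940) = (0.1942, 0.0000, -0.0940)
arm 2 at φ=120.0°: e+L cos θ2 = 0.2419;  S2 = (-0.1210, 0.2095, -0.0574)
arm 3 at φ=240.0°: e+L cos θ3 = 0.2540;  S3 = (-0.1270, -0.2199, 0.0342)
subtract pairs → two planes through P
linear system: -0.6303x+0.4190y = 0.0153−0.0732z; -0.6424x+-0.4399y = 0.0191−0.2563z
det = 0.5464;  x = -0.0270+0.2555z,  y = -0.0041+0.2096z
quadratic in z: (1.1092)z²+(0.0732)z+(-0.1447)=0, √Δ=0.8047 → z ∈ {-0.3957, 0.3297}; z = -0.3957 (taking z<0)
x = -0.1281, y = -0.0871

(-0.1281, -0.0871, -0.3957)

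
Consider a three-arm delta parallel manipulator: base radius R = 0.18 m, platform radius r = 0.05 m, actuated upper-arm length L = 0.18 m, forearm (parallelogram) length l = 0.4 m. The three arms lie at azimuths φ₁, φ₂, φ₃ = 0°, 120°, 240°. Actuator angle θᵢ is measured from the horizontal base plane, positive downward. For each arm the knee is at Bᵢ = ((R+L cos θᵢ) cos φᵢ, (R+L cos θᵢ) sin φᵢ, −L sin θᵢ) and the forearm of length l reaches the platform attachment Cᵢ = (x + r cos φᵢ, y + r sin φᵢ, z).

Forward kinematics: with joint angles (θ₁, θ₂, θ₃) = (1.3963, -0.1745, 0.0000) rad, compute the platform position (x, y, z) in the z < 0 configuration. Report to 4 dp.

φ1=0.0°: virtual centre (0.1613, 0.0000, -0.1773), radius l
φ2=120.0°: virtual centre (-0.1536, 0.2661, 0.0313), radius l
φ3=240.0°: virtual centre (-0.1550, -0.2685, 0.0000), radius l
eliminate P² terms by subtracting sphere 1 from 2 and 3
[-0.6298 0.5322 0.4170]·P = 0.0380;  [-0.6325 -0.5369 0.3545]·P = 0.0387
Cramer: x(z) = -0.0607+0.6115z;  y(z) = -0.0005-0.0600z
quadratic in z: (1.3775)z²+(0.0831)z+(-0.0793)=0, √Δ=0.6663 → z ∈ {-0.2720, 0.2117}; z = -0.2720 (taking z<0)
x = -0.2270, y = 0.0158

(-0.2270, 0.0158, -0.2720)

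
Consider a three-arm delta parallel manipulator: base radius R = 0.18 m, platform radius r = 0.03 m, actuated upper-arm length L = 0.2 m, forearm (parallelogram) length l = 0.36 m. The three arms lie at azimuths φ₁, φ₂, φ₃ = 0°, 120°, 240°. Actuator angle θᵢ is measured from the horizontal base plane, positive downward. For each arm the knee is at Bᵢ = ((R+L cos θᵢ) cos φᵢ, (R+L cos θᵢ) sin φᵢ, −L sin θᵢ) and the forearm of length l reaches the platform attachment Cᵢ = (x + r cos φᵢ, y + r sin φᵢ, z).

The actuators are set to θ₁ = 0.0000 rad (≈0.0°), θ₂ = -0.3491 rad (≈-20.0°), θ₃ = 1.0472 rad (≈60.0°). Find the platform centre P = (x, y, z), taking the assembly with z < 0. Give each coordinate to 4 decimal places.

arm 1 at φ=0.0°: (R−r)+L cos θ1 = 0.3500;  centre 1 = (0.3500, 0.0000, 0.0000)
centre 2 = (0.3379·cos120.0°, 0.3379·sin120.0°, 0.0684) = (-0.1690, 0.2927, 0.0684)
centre 3 = (0.2500·cos240.0°, 0.2500·sin240.0°, -0.1732) = (-0.1250, -0.2165, -0.1732)
|centre ₂|²−|centre ₁|² = -0.0036;  |centre ₃|²−|centre ₁|² = -0.0300
plane₁₂: -1.0379x+0.5853y+0.1368z = -0.0036
Cramer: x(z) = 0.0190-0.1427z;  y(z) = 0.0275-0.4869z
into |P−centre ₁|² = l²: 1.2574z² + 0.0677z + -0.0193 = 0;  Δ = 0.1016;  z = -0.1537 or 0.0999 → z<0 root = -0.1537
x = 0.0410, y = 0.1024

(0.0410, 0.1024, -0.1537)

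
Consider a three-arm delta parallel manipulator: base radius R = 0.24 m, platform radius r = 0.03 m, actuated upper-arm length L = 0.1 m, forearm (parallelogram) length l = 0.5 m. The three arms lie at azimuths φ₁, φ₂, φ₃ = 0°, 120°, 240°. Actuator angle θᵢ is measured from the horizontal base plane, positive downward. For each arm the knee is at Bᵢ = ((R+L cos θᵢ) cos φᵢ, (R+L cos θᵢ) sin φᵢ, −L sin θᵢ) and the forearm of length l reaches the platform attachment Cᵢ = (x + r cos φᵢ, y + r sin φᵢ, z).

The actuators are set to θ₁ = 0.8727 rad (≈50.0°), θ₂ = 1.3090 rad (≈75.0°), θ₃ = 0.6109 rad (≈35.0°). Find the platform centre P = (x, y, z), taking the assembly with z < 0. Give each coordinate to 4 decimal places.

centre 1 = (0.2743·cos0.0°, 0.2743·sin0.0°, -0.0766) = (0.2743, 0.0000, -0.0766)
arm 2 at φ=120.0°: ρ2 = 0.2359;  centre 2 = (-0.1179, 0.2043, -0.0966)
arm 3 at φ=240.0°: ρ3 = 0.2919;  centre 3 = (-0.1460, -0.2528, -0.0574)
|centre ₂|²−|centre ₁|² = -0.0161;  |centre ₃|²−|centre ₁|² = 0.0074
[-0.7844 0.4086 -0.0400]·P = -0.0161;  [-0.8405 -0.5056 0.0385]·P = 0.0074
Cramer: x(z) = 0.0069-0.0061z;  y(z) = -0.0262+0.0862z
into |P−centre ₁|² = l²: 1.0075z² + 0.1519z + -0.1720 = 0;  Δ = 0.7161;  z = -0.4954 or 0.3446 → z<0 root = -0.4954
x = 0.0099, y = -0.0689

(0.0099, -0.0689, -0.4954)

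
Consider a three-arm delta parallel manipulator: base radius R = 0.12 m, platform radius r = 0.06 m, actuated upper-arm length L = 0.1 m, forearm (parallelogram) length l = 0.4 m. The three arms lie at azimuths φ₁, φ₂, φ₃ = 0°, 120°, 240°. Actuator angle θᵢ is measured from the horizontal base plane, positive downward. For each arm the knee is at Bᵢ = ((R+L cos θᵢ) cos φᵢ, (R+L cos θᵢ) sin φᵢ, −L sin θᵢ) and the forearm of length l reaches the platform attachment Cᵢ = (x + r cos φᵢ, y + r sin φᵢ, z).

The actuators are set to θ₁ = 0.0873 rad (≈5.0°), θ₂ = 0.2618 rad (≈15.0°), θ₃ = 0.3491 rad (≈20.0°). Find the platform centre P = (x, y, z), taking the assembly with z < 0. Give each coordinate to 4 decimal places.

(0.0361, 0.0128, -0.3890)

arm 1 at φ=0.0°: ρ1 = 0.1596;  centre 1 = (0.1596, 0.0000, -0.0087)
φ2=120.0°: virtual centre (-0.0783, 0.1356, -0.0259), radius l
arm 3 at φ=240.0°: ρ3 = 0.1540;  centre 3 = (-0.0770, -0.1333, -0.0342)
subtract pairs → two planes through P
[-0.4758 0.2712 -0.0343]·P = -0.0004;  [-0.4732 -0.2667 -0.0510]·P = -0.0007
det = 0.2552;  x = 0.0011+-0.0900z,  y = 0.0006+-0.0314z
quadratic in z: (1.0091)z²+(0.0459)z+(-0.1348)=0, √Δ=0.7390 → z ∈ {-0.3890, 0.3434}; z = -0.3890 (taking z<0)
x = 0.0361, y = 0.0128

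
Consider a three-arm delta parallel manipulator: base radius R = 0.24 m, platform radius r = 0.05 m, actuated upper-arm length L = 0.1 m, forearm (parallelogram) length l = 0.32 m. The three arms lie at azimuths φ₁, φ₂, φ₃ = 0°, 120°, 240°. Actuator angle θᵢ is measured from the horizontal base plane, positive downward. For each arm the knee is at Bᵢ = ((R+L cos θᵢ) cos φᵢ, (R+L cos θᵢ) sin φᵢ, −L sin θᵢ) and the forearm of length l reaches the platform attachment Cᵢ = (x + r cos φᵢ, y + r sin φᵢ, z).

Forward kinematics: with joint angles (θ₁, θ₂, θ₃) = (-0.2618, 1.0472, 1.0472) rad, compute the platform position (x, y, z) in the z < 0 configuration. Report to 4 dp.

φ1=0.0°: virtual centre (0.2866, 0.0000, 0.0259), radius l
arm 2 at φ=120.0°: e+L cos θ2 = 0.2400;  centre 2 = (-0.1200, 0.2078, -0.0866)
centre 3 = (0.2400·cos240.0°, 0.2400·sin240.0°, -0.0866) = (-0.1200, -0.2078, -0.0866)
eliminate P² terms by subtracting sphere 1 from 2 and 3
plane₁₂: -0.8132x+0.4157y+-0.2250z = -0.0177
det = 0.6761;  x = 0.0218+-0.2767z,  y = 0.0000+0.0000z
sphere 1 gives Az²+Bz+C=0 with A=1.0765, B=0.0948, C=-0.0316;  B²−4AC=0.1451;  roots -0.2209, 0.1329;  negative root z = -0.2209
x = 0.0829, y = 0.0000

(0.0829, 0.0000, -0.2209)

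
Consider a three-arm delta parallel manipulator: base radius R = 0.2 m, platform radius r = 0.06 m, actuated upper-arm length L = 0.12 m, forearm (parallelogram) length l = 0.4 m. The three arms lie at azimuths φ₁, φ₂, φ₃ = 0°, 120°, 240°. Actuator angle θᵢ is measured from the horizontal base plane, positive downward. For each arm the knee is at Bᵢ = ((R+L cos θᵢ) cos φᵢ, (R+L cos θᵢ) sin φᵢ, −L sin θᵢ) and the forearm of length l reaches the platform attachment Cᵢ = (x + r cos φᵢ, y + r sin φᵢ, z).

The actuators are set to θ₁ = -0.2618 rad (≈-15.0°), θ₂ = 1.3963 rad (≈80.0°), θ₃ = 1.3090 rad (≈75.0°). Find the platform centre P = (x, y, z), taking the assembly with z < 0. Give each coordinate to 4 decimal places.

(0.1965, -0.0113, -0.3643)

O1 = (0.2559·cos0.0°, 0.2559·sin0.0°, 0.0311) = (0.2559, 0.0000, 0.0311)
arm 2 at φ=120.0°: ρ2 = 0.1608;  O2 = (-0.0804, 0.1393, -0.1182)
arm 3 at φ=240.0°: ρ3 = 0.1711;  O3 = (-0.0855, -0.1481, -0.1159)
subtract pairs → two planes through P
linear system: -0.6727x+0.2786y = -0.0266−-0.2985z; -0.6829x+-0.2963y = -0.0238−-0.2939z
det = 0.3895;  x = 0.0372+-0.4372z,  y = -0.0056+0.0157z
into |P−O₁|² = l²: 1.1914z² + 0.1289z + -0.1112 = 0;  Δ = 0.5465;  z = -0.3643 or 0.2561 → z<0 root = -0.3643
x = 0.1965, y = -0.0113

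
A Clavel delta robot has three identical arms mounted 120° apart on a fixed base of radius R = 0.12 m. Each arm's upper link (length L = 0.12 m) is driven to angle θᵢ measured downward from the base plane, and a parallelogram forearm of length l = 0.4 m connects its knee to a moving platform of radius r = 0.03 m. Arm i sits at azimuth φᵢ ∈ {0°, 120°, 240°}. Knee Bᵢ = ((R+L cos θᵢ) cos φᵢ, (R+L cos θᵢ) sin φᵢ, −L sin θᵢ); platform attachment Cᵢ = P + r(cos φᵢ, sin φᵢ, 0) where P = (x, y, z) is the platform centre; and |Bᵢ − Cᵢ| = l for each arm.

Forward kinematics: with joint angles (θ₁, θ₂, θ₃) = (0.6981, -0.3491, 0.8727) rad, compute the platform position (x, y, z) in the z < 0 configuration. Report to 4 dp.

S1 = (0.1819·cos0.0°, 0.1819·sin0.0°, -0.0771) = (0.1819, 0.0000, -0.0771)
S2 = (0.2028·cos120.0°, 0.2028·sin120.0°, 0.0410) = (-0.1014, 0.1756, 0.0410)
arm 3 at φ=240.0°: e+L cos θ3 = 0.1671;  S3 = (-0.0836, -0.1447, -0.0919)
eliminate P² terms by subtracting sphere 1 from 2 and 3
plane₁₂: -0.5666x+0.3512y+0.2364z = 0.0038
Cramer: x(z) = -0.0004+0.1656z;  y(z) = 0.0100-0.4059z
sphere 1 gives Az²+Bz+C=0 with A=1.1922, B=0.0858, C=-0.1207;  B²−4AC=0.5829;  roots -0.3562, 0.2842;  negative root z = -0.3562
x = -0.0594, y = 0.1546

(-0.0594, 0.1546, -0.3562)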